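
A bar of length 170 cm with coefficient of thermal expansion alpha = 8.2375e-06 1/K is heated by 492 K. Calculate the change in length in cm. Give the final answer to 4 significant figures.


dL = L0 * alpha * dT
dL = 170 * 8.2375e-06 * 492
dL = 0.689 cm


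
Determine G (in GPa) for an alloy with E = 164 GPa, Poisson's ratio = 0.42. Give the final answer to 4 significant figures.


G = E / (2*(1+nu))
G = 164 / (2*(1+0.42))
G = 57.75 GPa


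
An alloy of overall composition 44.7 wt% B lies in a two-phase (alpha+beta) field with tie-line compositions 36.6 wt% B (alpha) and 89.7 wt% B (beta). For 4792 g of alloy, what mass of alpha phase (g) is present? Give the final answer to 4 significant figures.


f_alpha = (C_beta - C0) / (C_beta - C_alpha)
f_alpha = (89.7 - 44.7) / (89.7 - 36.6) = 0.847458
m_alpha = f_alpha * m_total = 0.847458 * 4792 = 4061 g


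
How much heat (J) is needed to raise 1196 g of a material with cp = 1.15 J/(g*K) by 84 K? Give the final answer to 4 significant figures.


Q = m * cp * dT
Q = 1196 * 1.15 * 84
Q = 115500 J


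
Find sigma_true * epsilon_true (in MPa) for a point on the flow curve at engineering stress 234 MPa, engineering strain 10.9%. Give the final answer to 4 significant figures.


sigma_true = sigma_eng * (1 + epsilon_eng)
sigma_true = 234 * (1 + 0.109) = 259.506 MPa
epsilon_true = ln(1 + epsilon_eng)
epsilon_true = ln(1 + 0.109) = 0.103459
sigma_true * epsilon_true = 259.506 * 0.103459 = 26.85 MPa


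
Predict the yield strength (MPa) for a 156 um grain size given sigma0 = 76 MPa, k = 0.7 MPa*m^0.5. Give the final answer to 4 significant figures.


sigma_y = sigma0 + k / sqrt(d)
d = 156 um = 1.56e-04 m
sigma_y = 76 + 0.7 / sqrt(1.56e-04)
sigma_y = 132 MPa


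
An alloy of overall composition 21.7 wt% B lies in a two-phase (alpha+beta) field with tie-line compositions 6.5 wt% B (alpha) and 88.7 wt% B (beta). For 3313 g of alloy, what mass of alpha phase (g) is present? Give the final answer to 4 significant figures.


f_alpha = (C_beta - C0) / (C_beta - C_alpha)
f_alpha = (88.7 - 21.7) / (88.7 - 6.5) = 0.815085
m_alpha = f_alpha * m_total = 0.815085 * 3313 = 2700 g


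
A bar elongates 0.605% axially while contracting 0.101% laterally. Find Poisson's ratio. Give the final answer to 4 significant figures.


nu = -epsilon_lat / epsilon_axial
Lateral strain is contraction (negative), so using magnitudes:
nu = 0.101 / 0.605
nu = 0.1669


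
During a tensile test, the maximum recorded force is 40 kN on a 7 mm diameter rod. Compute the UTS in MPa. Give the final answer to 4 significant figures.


A0 = pi*(d/2)^2 = pi*(7/2)^2 = 38.4845 mm^2
UTS = F_max / A0 = 40*1000 / 38.4845
UTS = 1039 MPa


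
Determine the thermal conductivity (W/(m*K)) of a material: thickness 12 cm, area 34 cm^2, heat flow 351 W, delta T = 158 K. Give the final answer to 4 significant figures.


k = Q*L / (A*dT)
L = 0.12 m, A = 3.4e-03 m^2
k = 351 * 0.12 / (3.4e-03 * 158)
k = 78.41 W/(m*K)


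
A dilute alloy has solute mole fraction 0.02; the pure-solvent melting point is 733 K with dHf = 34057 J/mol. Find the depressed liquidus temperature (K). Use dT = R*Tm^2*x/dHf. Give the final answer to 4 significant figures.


dT = R*Tm^2*x / dHf
dT = 8.314 * 733^2 * 0.02 / 34057
dT = 2.62326 K
T_new = 733 - 2.62326 = 730.4 K


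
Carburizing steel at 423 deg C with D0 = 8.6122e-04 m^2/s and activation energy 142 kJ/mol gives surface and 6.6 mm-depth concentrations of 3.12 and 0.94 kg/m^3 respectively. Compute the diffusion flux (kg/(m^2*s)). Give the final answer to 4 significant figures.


Step 1: D = D0 * exp(-Qd/(R*T))
T = 423 + 273.15 = 696.15 K
D = 8.6122e-04 * exp(-142e3 / (8.314 * 696.15)) = 1.90528e-14 m^2/s
Step 2: J = D * (C1 - C2) / dx
J = 1.90528e-14 * (3.12 - 0.94) / 6.6e-03
J = 6.293e-12 kg/(m^2*s)


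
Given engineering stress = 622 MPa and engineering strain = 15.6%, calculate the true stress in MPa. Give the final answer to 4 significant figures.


sigma_true = sigma_eng * (1 + epsilon_eng)
sigma_true = 622 * (1 + 0.156)
sigma_true = 719 MPa


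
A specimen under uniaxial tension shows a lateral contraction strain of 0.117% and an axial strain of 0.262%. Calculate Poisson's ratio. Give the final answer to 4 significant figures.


nu = -epsilon_lat / epsilon_axial
Lateral strain is contraction (negative), so using magnitudes:
nu = 0.117 / 0.262
nu = 0.4466


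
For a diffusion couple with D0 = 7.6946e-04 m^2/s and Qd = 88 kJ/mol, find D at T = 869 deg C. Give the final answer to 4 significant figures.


D = D0 * exp(-Qd / (R*T))
T = 1142.15 K
D = 7.6946e-04 * exp(-88e3 / (8.314 * 1142.15))
D = 7.269e-08 m^2/s


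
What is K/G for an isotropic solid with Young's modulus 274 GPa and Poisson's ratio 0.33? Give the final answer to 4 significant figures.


G = E / (2*(1+nu))
G = 274 / (2*(1+0.33)) = 103.008 GPa
K = E / (3*(1-2*nu))
K = 274 / (3*(1-2*0.33)) = 268.627 GPa
K/G = 268.627 / 103.008 = 2.608


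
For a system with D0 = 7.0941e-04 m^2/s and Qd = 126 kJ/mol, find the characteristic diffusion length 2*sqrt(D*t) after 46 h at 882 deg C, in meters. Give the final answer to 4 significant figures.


Step 1: D = D0 * exp(-Qd/(R*T))
T = 1155.15 K
D = 7.0941e-04 * exp(-126e3 / (8.314 * 1155.15)) = 1.42268e-09 m^2/s
Step 2: L = 2*sqrt(D*t)
t = 46 h = 165600 s
L = 2*sqrt(1.42268e-09 * 165600) = 0.0307 m


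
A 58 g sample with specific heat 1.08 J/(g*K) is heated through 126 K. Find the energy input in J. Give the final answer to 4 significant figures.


Q = m * cp * dT
Q = 58 * 1.08 * 126
Q = 7893 J


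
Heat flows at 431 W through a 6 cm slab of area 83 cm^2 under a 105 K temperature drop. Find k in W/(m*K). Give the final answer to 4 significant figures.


k = Q*L / (A*dT)
L = 0.06 m, A = 8.3e-03 m^2
k = 431 * 0.06 / (8.3e-03 * 105)
k = 29.67 W/(m*K)


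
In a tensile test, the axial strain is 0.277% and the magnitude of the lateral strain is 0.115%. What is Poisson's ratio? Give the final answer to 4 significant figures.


nu = -epsilon_lat / epsilon_axial
Lateral strain is contraction (negative), so using magnitudes:
nu = 0.115 / 0.277
nu = 0.4152


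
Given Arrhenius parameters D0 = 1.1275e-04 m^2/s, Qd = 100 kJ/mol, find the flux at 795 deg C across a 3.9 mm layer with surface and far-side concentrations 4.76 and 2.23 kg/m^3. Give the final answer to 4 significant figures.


Step 1: D = D0 * exp(-Qd/(R*T))
T = 795 + 273.15 = 1068.15 K
D = 1.1275e-04 * exp(-100e3 / (8.314 * 1068.15)) = 1.45125e-09 m^2/s
Step 2: J = D * (C1 - C2) / dx
J = 1.45125e-09 * (4.76 - 2.23) / 3.9e-03
J = 9.415e-07 kg/(m^2*s)


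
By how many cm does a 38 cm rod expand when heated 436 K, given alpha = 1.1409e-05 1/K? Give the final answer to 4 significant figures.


dL = L0 * alpha * dT
dL = 38 * 1.1409e-05 * 436
dL = 0.189 cm


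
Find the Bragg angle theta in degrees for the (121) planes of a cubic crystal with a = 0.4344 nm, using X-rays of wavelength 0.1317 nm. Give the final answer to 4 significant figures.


d = a / sqrt(h^2+k^2+l^2)
d = 0.4344 / sqrt(6) = 0.177343 nm
lambda = 2*d*sin(theta)  =>  sin(theta) = lambda / (2*d)
sin(theta) = 0.1317 / (2 * 0.177343) = 0.371314
theta = 21.8 deg


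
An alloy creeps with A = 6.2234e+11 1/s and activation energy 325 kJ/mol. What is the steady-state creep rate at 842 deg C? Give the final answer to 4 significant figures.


rate = A * exp(-Q / (R*T))
T = 842 + 273.15 = 1115.15 K
rate = 6.2234e+11 * exp(-325e3 / (8.314 * 1115.15))
rate = 3.717e-04 1/s


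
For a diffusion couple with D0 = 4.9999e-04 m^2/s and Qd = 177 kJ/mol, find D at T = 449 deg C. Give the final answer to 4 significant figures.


D = D0 * exp(-Qd / (R*T))
T = 722.15 K
D = 4.9999e-04 * exp(-177e3 / (8.314 * 722.15))
D = 7.865e-17 m^2/s


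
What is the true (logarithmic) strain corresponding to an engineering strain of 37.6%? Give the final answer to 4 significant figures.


epsilon_true = ln(1 + epsilon_eng)
epsilon_true = ln(1 + 0.376)
epsilon_true = 0.3192


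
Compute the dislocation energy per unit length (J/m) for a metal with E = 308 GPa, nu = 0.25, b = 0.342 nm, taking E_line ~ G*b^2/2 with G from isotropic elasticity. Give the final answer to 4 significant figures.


Step 1: G = E / (2*(1+nu))
G = 308 / (2*(1+0.25)) = 123.2 GPa = 1.232e+11 Pa
Step 2: E_line = G*b^2/2
b = 0.342 nm = 3.42e-10 m
E_line = 0.5 * 1.232e+11 * (3.42e-10)^2 = 7.205e-09 J/m


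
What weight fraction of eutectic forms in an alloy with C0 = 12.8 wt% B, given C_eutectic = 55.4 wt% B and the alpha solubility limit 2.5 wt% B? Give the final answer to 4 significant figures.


f_primary = (C_e - C0) / (C_e - C_alpha_max)
f_primary = (55.4 - 12.8) / (55.4 - 2.5)
f_primary = 0.805293
f_eutectic = 1 - 0.805293 = 0.1947


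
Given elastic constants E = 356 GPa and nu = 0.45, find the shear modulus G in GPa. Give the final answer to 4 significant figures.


G = E / (2*(1+nu))
G = 356 / (2*(1+0.45))
G = 122.8 GPa


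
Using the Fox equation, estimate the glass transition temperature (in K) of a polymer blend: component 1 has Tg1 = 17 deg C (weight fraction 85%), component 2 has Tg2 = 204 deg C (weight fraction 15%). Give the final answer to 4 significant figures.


1/Tg = w1/Tg1 + w2/Tg2 (in Kelvin)
Tg1 = 290.15 K, Tg2 = 477.15 K
1/Tg = 0.85/290.15 + 0.15/477.15
Tg = 308.3 K


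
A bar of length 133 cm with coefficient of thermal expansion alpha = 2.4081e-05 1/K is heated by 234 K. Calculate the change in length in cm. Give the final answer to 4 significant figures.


dL = L0 * alpha * dT
dL = 133 * 2.4081e-05 * 234
dL = 0.7494 cm


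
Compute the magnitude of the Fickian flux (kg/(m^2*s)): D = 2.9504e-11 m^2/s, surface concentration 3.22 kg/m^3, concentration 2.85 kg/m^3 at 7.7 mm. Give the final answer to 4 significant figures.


J = -D * (dC/dx) = D * (C1 - C2) / dx
J = 2.9504e-11 * (3.22 - 2.85) / 7.7e-03
J = 1.418e-09 kg/(m^2*s)


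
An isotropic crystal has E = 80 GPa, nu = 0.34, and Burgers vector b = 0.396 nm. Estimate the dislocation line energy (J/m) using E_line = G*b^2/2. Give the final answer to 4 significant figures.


Step 1: G = E / (2*(1+nu))
G = 80 / (2*(1+0.34)) = 29.8507 GPa = 2.98507e+10 Pa
Step 2: E_line = G*b^2/2
b = 0.396 nm = 3.96e-10 m
E_line = 0.5 * 2.98507e+10 * (3.96e-10)^2 = 2.341e-09 J/m


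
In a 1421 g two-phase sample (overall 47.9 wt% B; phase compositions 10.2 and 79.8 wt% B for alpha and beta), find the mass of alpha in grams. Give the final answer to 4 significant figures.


f_alpha = (C_beta - C0) / (C_beta - C_alpha)
f_alpha = (79.8 - 47.9) / (79.8 - 10.2) = 0.458333
m_alpha = f_alpha * m_total = 0.458333 * 1421 = 651.3 g


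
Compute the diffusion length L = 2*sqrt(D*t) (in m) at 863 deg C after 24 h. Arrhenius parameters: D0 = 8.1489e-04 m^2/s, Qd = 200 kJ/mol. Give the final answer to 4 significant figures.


Step 1: D = D0 * exp(-Qd/(R*T))
T = 1136.15 K
D = 8.1489e-04 * exp(-200e3 / (8.314 * 1136.15)) = 5.19687e-13 m^2/s
Step 2: L = 2*sqrt(D*t)
t = 24 h = 86400 s
L = 2*sqrt(5.19687e-13 * 86400) = 4.238e-04 m


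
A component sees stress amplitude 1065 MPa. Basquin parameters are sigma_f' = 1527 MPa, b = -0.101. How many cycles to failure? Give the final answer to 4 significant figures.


sigma_a = sigma_f' * (2*Nf)^b
2*Nf = (sigma_a / sigma_f')^(1/b)
2*Nf = (1065 / 1527)^(1/-0.101)
2*Nf = 35.4324
Nf = 17.72 cycles


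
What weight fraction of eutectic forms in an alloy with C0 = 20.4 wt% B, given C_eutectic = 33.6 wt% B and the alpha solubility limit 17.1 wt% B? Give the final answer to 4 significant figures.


f_primary = (C_e - C0) / (C_e - C_alpha_max)
f_primary = (33.6 - 20.4) / (33.6 - 17.1)
f_primary = 0.8
f_eutectic = 1 - 0.8 = 0.2


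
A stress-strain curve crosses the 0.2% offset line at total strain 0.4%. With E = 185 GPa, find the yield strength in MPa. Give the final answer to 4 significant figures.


Offset strain = 0.002
Elastic strain at yield = total_strain - offset = 4e-03 - 0.002 = 2e-03
sigma_y = E * elastic_strain = 185000 * 2e-03
sigma_y = 370 MPa


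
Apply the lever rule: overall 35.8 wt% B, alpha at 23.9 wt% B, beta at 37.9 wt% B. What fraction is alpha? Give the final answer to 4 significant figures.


f_alpha = (C_beta - C0) / (C_beta - C_alpha)
f_alpha = (37.9 - 35.8) / (37.9 - 23.9)
f_alpha = 0.15


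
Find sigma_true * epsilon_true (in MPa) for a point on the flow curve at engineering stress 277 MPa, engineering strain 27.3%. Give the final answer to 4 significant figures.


sigma_true = sigma_eng * (1 + epsilon_eng)
sigma_true = 277 * (1 + 0.273) = 352.621 MPa
epsilon_true = ln(1 + epsilon_eng)
epsilon_true = ln(1 + 0.273) = 0.241376
sigma_true * epsilon_true = 352.621 * 0.241376 = 85.11 MPa


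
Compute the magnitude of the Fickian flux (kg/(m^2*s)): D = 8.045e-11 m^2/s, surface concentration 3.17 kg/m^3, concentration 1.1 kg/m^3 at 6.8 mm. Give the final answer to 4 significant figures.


J = -D * (dC/dx) = D * (C1 - C2) / dx
J = 8.045e-11 * (3.17 - 1.1) / 6.8e-03
J = 2.449e-08 kg/(m^2*s)


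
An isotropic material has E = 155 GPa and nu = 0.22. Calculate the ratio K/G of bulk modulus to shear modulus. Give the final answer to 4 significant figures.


G = E / (2*(1+nu))
G = 155 / (2*(1+0.22)) = 63.5246 GPa
K = E / (3*(1-2*nu))
K = 155 / (3*(1-2*0.22)) = 92.2619 GPa
K/G = 92.2619 / 63.5246 = 1.452


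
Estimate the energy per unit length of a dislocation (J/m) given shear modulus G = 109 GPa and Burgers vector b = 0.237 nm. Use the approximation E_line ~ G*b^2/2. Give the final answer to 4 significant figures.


E = G*b^2/2
b = 0.237 nm = 2.37e-10 m
G = 109 GPa = 1.09e+11 Pa
E = 0.5 * 1.09e+11 * (2.37e-10)^2
E = 3.061e-09 J/m


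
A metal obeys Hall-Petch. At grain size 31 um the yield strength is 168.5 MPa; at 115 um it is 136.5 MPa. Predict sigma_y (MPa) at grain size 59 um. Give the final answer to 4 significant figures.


sigma_y = sigma0 + k / sqrt(d)
1/sqrt(d1) = 1/sqrt(3.1e-05) = 179.605;  1/sqrt(d2) = 93.2505
k = (sigma1 - sigma2) / (1/sqrt(d1) - 1/sqrt(d2)) = (168.5 - 136.5) / (179.605 - 93.2505) = 0.370564 MPa*m^0.5
sigma0 = sigma1 - k/sqrt(d1) = 168.5 - 0.370564*179.605 = 101.945 MPa
sigma_y(d3) = 101.945 + 0.370564 / sqrt(5.9e-05) = 150.2 MPa


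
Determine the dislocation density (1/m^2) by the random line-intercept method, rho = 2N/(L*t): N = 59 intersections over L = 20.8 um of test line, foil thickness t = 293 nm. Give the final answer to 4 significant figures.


rho = 2N / (L * t)
L = 20.8 um = 2.08e-05 m, t = 293 nm = 2.93e-07 m
rho = 2 * 59 / (2.08e-05 * 2.93e-07)
rho = 1.936e+13 1/m^2


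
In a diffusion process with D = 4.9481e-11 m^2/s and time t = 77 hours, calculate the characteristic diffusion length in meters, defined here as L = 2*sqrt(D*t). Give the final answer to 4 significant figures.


t = 77 hr = 277200 s
Diffusion length = 2*sqrt(D*t)
= 2*sqrt(4.9481e-11 * 277200)
= 7.407e-03 m


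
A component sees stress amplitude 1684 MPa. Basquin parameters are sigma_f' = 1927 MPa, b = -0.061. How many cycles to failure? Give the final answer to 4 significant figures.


sigma_a = sigma_f' * (2*Nf)^b
2*Nf = (sigma_a / sigma_f')^(1/b)
2*Nf = (1684 / 1927)^(1/-0.061)
2*Nf = 9.1131
Nf = 4.557 cycles


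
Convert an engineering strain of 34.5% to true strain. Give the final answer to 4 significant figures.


epsilon_true = ln(1 + epsilon_eng)
epsilon_true = ln(1 + 0.345)
epsilon_true = 0.2964


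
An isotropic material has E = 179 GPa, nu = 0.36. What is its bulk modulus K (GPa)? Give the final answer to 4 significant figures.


K = E / (3*(1-2*nu))
K = 179 / (3*(1-2*0.36))
K = 213.1 GPa


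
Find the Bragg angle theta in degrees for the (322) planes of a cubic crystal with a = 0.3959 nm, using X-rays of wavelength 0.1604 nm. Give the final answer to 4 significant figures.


d = a / sqrt(h^2+k^2+l^2)
d = 0.3959 / sqrt(17) = 0.0960199 nm
lambda = 2*d*sin(theta)  =>  sin(theta) = lambda / (2*d)
sin(theta) = 0.1604 / (2 * 0.0960199) = 0.835244
theta = 56.64 deg


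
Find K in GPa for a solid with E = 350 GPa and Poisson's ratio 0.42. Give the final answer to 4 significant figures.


K = E / (3*(1-2*nu))
K = 350 / (3*(1-2*0.42))
K = 729.2 GPa


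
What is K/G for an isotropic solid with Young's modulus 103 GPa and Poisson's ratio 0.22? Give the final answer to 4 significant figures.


G = E / (2*(1+nu))
G = 103 / (2*(1+0.22)) = 42.2131 GPa
K = E / (3*(1-2*nu))
K = 103 / (3*(1-2*0.22)) = 61.3095 GPa
K/G = 61.3095 / 42.2131 = 1.452


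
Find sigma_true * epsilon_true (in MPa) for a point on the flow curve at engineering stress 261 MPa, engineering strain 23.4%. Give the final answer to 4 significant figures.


sigma_true = sigma_eng * (1 + epsilon_eng)
sigma_true = 261 * (1 + 0.234) = 322.074 MPa
epsilon_true = ln(1 + epsilon_eng)
epsilon_true = ln(1 + 0.234) = 0.210261
sigma_true * epsilon_true = 322.074 * 0.210261 = 67.72 MPa


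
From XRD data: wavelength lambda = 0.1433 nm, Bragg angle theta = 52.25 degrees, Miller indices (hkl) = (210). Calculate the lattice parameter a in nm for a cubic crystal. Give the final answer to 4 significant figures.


d = lambda / (2*sin(theta))
d = 0.1433 / (2*sin(52.25 deg))
d = 0.0906171 nm
a = d * sqrt(h^2+k^2+l^2) = 0.0906171 * sqrt(5)
a = 0.2026 nm


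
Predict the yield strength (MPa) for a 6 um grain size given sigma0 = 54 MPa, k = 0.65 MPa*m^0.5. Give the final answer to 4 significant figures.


sigma_y = sigma0 + k / sqrt(d)
d = 6 um = 6e-06 m
sigma_y = 54 + 0.65 / sqrt(6e-06)
sigma_y = 319.4 MPa


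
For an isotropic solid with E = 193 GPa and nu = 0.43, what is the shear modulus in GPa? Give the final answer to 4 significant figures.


G = E / (2*(1+nu))
G = 193 / (2*(1+0.43))
G = 67.48 GPa


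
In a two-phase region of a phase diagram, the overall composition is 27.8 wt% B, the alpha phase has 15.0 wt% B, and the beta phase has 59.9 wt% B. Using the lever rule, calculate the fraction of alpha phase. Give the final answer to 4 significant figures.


f_alpha = (C_beta - C0) / (C_beta - C_alpha)
f_alpha = (59.9 - 27.8) / (59.9 - 15.0)
f_alpha = 0.7149


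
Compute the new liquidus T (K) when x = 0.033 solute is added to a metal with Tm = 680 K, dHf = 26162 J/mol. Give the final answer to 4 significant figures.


dT = R*Tm^2*x / dHf
dT = 8.314 * 680^2 * 0.033 / 26162
dT = 4.84921 K
T_new = 680 - 4.84921 = 675.2 K


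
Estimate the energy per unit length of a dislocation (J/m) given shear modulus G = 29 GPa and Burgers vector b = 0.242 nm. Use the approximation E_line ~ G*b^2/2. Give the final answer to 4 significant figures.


E = G*b^2/2
b = 0.242 nm = 2.42e-10 m
G = 29 GPa = 2.9e+10 Pa
E = 0.5 * 2.9e+10 * (2.42e-10)^2
E = 8.492e-10 J/m


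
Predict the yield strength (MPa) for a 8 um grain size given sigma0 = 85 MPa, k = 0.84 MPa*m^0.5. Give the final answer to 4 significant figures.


sigma_y = sigma0 + k / sqrt(d)
d = 8 um = 8e-06 m
sigma_y = 85 + 0.84 / sqrt(8e-06)
sigma_y = 382 MPa


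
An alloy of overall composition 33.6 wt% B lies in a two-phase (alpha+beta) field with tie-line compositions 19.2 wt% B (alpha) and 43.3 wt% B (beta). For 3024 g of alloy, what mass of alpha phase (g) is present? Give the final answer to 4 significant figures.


f_alpha = (C_beta - C0) / (C_beta - C_alpha)
f_alpha = (43.3 - 33.6) / (43.3 - 19.2) = 0.40249
m_alpha = f_alpha * m_total = 0.40249 * 3024 = 1217 g


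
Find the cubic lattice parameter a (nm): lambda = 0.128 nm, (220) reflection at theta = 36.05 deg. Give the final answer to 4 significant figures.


d = lambda / (2*sin(theta))
d = 0.128 / (2*sin(36.05 deg))
d = 0.108753 nm
a = d * sqrt(h^2+k^2+l^2) = 0.108753 * sqrt(8)
a = 0.3076 nm


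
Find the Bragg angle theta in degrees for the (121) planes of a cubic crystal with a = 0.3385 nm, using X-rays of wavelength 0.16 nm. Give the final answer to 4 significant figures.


d = a / sqrt(h^2+k^2+l^2)
d = 0.3385 / sqrt(6) = 0.138192 nm
lambda = 2*d*sin(theta)  =>  sin(theta) = lambda / (2*d)
sin(theta) = 0.16 / (2 * 0.138192) = 0.578905
theta = 35.37 deg


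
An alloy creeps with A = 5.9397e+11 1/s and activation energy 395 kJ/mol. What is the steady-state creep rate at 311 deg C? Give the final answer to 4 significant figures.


rate = A * exp(-Q / (R*T))
T = 311 + 273.15 = 584.15 K
rate = 5.9397e+11 * exp(-395e3 / (8.314 * 584.15))
rate = 2.829e-24 1/s


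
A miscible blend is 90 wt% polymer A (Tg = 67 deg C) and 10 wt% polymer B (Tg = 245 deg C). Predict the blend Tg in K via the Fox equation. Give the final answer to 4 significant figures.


1/Tg = w1/Tg1 + w2/Tg2 (in Kelvin)
Tg1 = 340.15 K, Tg2 = 518.15 K
1/Tg = 0.9/340.15 + 0.1/518.15
Tg = 352.3 K


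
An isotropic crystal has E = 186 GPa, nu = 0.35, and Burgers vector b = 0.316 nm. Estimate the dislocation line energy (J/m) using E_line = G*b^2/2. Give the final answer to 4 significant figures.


Step 1: G = E / (2*(1+nu))
G = 186 / (2*(1+0.35)) = 68.8889 GPa = 6.88889e+10 Pa
Step 2: E_line = G*b^2/2
b = 0.316 nm = 3.16e-10 m
E_line = 0.5 * 6.88889e+10 * (3.16e-10)^2 = 3.439e-09 J/m


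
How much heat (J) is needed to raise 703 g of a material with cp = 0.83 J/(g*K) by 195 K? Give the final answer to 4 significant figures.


Q = m * cp * dT
Q = 703 * 0.83 * 195
Q = 113800 J


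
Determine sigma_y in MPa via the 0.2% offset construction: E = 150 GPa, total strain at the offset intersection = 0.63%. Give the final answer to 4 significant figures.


Offset strain = 0.002
Elastic strain at yield = total_strain - offset = 6.3e-03 - 0.002 = 4.3e-03
sigma_y = E * elastic_strain = 150000 * 4.3e-03
sigma_y = 645 MPa


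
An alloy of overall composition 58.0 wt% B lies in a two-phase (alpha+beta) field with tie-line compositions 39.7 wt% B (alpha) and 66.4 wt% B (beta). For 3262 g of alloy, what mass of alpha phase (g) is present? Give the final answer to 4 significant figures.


f_alpha = (C_beta - C0) / (C_beta - C_alpha)
f_alpha = (66.4 - 58.0) / (66.4 - 39.7) = 0.314607
m_alpha = f_alpha * m_total = 0.314607 * 3262 = 1026 g


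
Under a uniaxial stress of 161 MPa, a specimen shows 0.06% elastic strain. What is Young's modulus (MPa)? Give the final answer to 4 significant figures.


E = sigma / epsilon
epsilon = 0.06% = 6e-04
E = 161 / 6e-04
E = 268300 MPa


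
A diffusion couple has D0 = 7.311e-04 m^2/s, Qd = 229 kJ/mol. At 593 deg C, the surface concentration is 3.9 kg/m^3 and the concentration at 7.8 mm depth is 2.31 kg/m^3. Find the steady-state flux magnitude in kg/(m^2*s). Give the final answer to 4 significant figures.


Step 1: D = D0 * exp(-Qd/(R*T))
T = 593 + 273.15 = 866.15 K
D = 7.311e-04 * exp(-229e3 / (8.314 * 866.15)) = 1.13044e-17 m^2/s
Step 2: J = D * (C1 - C2) / dx
J = 1.13044e-17 * (3.9 - 2.31) / 7.8e-03
J = 2.304e-15 kg/(m^2*s)


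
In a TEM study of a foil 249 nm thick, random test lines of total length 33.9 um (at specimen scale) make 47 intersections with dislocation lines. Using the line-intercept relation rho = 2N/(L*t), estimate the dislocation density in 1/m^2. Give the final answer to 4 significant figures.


rho = 2N / (L * t)
L = 33.9 um = 3.39e-05 m, t = 249 nm = 2.49e-07 m
rho = 2 * 47 / (3.39e-05 * 2.49e-07)
rho = 1.114e+13 1/m^2


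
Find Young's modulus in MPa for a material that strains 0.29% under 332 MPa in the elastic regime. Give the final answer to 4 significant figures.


E = sigma / epsilon
epsilon = 0.29% = 2.9e-03
E = 332 / 2.9e-03
E = 114500 MPa


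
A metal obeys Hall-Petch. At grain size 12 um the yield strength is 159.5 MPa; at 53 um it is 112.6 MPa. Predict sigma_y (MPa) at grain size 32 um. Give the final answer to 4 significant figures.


sigma_y = sigma0 + k / sqrt(d)
1/sqrt(d1) = 1/sqrt(1.2e-05) = 288.675;  1/sqrt(d2) = 137.361
k = (sigma1 - sigma2) / (1/sqrt(d1) - 1/sqrt(d2)) = (159.5 - 112.6) / (288.675 - 137.361) = 0.30995 MPa*m^0.5
sigma0 = sigma1 - k/sqrt(d1) = 159.5 - 0.30995*288.675 = 70.025 MPa
sigma_y(d3) = 70.025 + 0.30995 / sqrt(3.2e-05) = 124.8 MPa


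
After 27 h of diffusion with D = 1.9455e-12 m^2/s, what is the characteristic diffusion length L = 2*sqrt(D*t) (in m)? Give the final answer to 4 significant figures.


t = 27 hr = 97200 s
Diffusion length = 2*sqrt(D*t)
= 2*sqrt(1.9455e-12 * 97200)
= 8.697e-04 m


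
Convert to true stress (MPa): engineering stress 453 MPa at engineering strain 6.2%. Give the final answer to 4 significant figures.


sigma_true = sigma_eng * (1 + epsilon_eng)
sigma_true = 453 * (1 + 0.062)
sigma_true = 481.1 MPa


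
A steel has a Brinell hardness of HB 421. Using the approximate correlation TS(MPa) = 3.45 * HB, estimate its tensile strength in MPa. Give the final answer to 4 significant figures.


TS (MPa) = 3.45 * HB
TS = 3.45 * 421
TS = 1452 MPa


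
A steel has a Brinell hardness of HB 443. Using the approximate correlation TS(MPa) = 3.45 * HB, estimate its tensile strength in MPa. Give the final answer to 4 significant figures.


TS (MPa) = 3.45 * HB
TS = 3.45 * 443
TS = 1528 MPa


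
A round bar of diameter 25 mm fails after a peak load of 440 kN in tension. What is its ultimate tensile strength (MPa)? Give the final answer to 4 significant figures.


A0 = pi*(d/2)^2 = pi*(25/2)^2 = 490.874 mm^2
UTS = F_max / A0 = 440*1000 / 490.874
UTS = 896.4 MPa


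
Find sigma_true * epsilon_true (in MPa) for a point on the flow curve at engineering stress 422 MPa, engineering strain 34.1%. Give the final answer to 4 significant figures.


sigma_true = sigma_eng * (1 + epsilon_eng)
sigma_true = 422 * (1 + 0.341) = 565.902 MPa
epsilon_true = ln(1 + epsilon_eng)
epsilon_true = ln(1 + 0.341) = 0.293416
sigma_true * epsilon_true = 565.902 * 0.293416 = 166 MPa


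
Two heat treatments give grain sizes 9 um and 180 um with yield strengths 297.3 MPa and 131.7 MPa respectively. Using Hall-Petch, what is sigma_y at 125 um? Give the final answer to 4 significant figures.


sigma_y = sigma0 + k / sqrt(d)
1/sqrt(d1) = 1/sqrt(9e-06) = 333.333;  1/sqrt(d2) = 74.5356
k = (sigma1 - sigma2) / (1/sqrt(d1) - 1/sqrt(d2)) = (297.3 - 131.7) / (333.333 - 74.5356) = 0.639882 MPa*m^0.5
sigma0 = sigma1 - k/sqrt(d1) = 297.3 - 0.639882*333.333 = 84.006 MPa
sigma_y(d3) = 84.006 + 0.639882 / sqrt(1.25e-04) = 141.2 MPa


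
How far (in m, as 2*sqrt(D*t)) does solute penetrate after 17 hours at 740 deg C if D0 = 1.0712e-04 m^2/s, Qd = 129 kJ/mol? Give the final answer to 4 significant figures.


Step 1: D = D0 * exp(-Qd/(R*T))
T = 1013.15 K
D = 1.0712e-04 * exp(-129e3 / (8.314 * 1013.15)) = 2.39232e-11 m^2/s
Step 2: L = 2*sqrt(D*t)
t = 17 h = 61200 s
L = 2*sqrt(2.39232e-11 * 61200) = 2.42e-03 m


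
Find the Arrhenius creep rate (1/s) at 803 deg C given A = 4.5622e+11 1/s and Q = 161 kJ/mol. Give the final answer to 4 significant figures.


rate = A * exp(-Q / (R*T))
T = 803 + 273.15 = 1076.15 K
rate = 4.5622e+11 * exp(-161e3 / (8.314 * 1076.15))
rate = 6986 1/s


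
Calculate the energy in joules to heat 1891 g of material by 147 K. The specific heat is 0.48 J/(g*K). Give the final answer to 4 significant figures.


Q = m * cp * dT
Q = 1891 * 0.48 * 147
Q = 133400 J


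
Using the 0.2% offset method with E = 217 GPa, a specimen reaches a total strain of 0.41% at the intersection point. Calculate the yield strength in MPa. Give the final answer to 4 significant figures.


Offset strain = 0.002
Elastic strain at yield = total_strain - offset = 4.1e-03 - 0.002 = 2.1e-03
sigma_y = E * elastic_strain = 217000 * 2.1e-03
sigma_y = 455.7 MPa


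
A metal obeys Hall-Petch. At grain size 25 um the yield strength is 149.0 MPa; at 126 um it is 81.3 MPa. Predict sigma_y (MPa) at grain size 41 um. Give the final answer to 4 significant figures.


sigma_y = sigma0 + k / sqrt(d)
1/sqrt(d1) = 1/sqrt(2.5e-05) = 200;  1/sqrt(d2) = 89.0871
k = (sigma1 - sigma2) / (1/sqrt(d1) - 1/sqrt(d2)) = (149.0 - 81.3) / (200 - 89.0871) = 0.610389 MPa*m^0.5
sigma0 = sigma1 - k/sqrt(d1) = 149.0 - 0.610389*200 = 26.9222 MPa
sigma_y(d3) = 26.9222 + 0.610389 / sqrt(4.1e-05) = 122.2 MPa


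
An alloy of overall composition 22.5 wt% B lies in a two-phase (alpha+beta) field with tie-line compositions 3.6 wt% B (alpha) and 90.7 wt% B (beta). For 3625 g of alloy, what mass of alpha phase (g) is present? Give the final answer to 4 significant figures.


f_alpha = (C_beta - C0) / (C_beta - C_alpha)
f_alpha = (90.7 - 22.5) / (90.7 - 3.6) = 0.783008
m_alpha = f_alpha * m_total = 0.783008 * 3625 = 2838 g


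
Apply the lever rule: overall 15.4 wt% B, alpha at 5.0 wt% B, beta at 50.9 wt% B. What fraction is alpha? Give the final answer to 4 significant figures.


f_alpha = (C_beta - C0) / (C_beta - C_alpha)
f_alpha = (50.9 - 15.4) / (50.9 - 5.0)
f_alpha = 0.7734


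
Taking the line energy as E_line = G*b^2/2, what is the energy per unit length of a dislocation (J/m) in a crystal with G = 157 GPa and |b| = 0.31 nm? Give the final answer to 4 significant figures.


E = G*b^2/2
b = 0.31 nm = 3.1e-10 m
G = 157 GPa = 1.57e+11 Pa
E = 0.5 * 1.57e+11 * (3.1e-10)^2
E = 7.544e-09 J/m


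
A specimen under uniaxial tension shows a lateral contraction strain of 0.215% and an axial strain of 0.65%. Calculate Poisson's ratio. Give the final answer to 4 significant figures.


nu = -epsilon_lat / epsilon_axial
Lateral strain is contraction (negative), so using magnitudes:
nu = 0.215 / 0.65
nu = 0.3308


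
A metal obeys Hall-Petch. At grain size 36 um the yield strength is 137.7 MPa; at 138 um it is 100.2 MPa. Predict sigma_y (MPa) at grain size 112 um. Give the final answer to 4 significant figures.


sigma_y = sigma0 + k / sqrt(d)
1/sqrt(d1) = 1/sqrt(3.6e-05) = 166.667;  1/sqrt(d2) = 85.1257
k = (sigma1 - sigma2) / (1/sqrt(d1) - 1/sqrt(d2)) = (137.7 - 100.2) / (166.667 - 85.1257) = 0.459891 MPa*m^0.5
sigma0 = sigma1 - k/sqrt(d1) = 137.7 - 0.459891*166.667 = 61.0515 MPa
sigma_y(d3) = 61.0515 + 0.459891 / sqrt(1.12e-04) = 104.5 MPa


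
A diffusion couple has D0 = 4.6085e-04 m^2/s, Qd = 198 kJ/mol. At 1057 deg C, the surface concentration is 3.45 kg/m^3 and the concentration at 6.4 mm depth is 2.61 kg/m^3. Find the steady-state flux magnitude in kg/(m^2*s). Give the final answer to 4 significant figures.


Step 1: D = D0 * exp(-Qd/(R*T))
T = 1057 + 273.15 = 1330.15 K
D = 4.6085e-04 * exp(-198e3 / (8.314 * 1330.15)) = 7.72451e-12 m^2/s
Step 2: J = D * (C1 - C2) / dx
J = 7.72451e-12 * (3.45 - 2.61) / 6.4e-03
J = 1.014e-09 kg/(m^2*s)


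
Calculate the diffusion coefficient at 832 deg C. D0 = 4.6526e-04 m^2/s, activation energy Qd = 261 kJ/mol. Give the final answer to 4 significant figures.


D = D0 * exp(-Qd / (R*T))
T = 1105.15 K
D = 4.6526e-04 * exp(-261e3 / (8.314 * 1105.15))
D = 2.144e-16 m^2/s


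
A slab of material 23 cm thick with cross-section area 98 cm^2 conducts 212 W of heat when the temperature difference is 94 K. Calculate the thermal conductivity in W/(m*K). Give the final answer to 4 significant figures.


k = Q*L / (A*dT)
L = 0.23 m, A = 9.8e-03 m^2
k = 212 * 0.23 / (9.8e-03 * 94)
k = 52.93 W/(m*K)


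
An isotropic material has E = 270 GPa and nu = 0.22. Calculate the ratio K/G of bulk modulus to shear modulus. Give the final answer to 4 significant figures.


G = E / (2*(1+nu))
G = 270 / (2*(1+0.22)) = 110.656 GPa
K = E / (3*(1-2*nu))
K = 270 / (3*(1-2*0.22)) = 160.714 GPa
K/G = 160.714 / 110.656 = 1.452


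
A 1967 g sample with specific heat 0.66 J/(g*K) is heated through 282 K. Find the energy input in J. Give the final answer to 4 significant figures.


Q = m * cp * dT
Q = 1967 * 0.66 * 282
Q = 366100 J


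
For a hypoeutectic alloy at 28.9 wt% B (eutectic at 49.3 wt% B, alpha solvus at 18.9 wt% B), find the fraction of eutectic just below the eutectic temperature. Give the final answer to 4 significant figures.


f_primary = (C_e - C0) / (C_e - C_alpha_max)
f_primary = (49.3 - 28.9) / (49.3 - 18.9)
f_primary = 0.671053
f_eutectic = 1 - 0.671053 = 0.3289


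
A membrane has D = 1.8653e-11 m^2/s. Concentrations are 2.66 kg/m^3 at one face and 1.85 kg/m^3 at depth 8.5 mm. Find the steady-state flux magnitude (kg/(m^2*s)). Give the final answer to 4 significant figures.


J = -D * (dC/dx) = D * (C1 - C2) / dx
J = 1.8653e-11 * (2.66 - 1.85) / 8.5e-03
J = 1.778e-09 kg/(m^2*s)


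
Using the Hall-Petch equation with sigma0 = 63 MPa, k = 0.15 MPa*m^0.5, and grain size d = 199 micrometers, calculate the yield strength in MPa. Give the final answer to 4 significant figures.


sigma_y = sigma0 + k / sqrt(d)
d = 199 um = 1.99e-04 m
sigma_y = 63 + 0.15 / sqrt(1.99e-04)
sigma_y = 73.63 MPa


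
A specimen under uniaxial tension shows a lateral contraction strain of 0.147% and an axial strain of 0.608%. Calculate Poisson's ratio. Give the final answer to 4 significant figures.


nu = -epsilon_lat / epsilon_axial
Lateral strain is contraction (negative), so using magnitudes:
nu = 0.147 / 0.608
nu = 0.2418


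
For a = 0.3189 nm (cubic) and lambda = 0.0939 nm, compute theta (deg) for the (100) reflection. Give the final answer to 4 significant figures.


d = a / sqrt(h^2+k^2+l^2)
d = 0.3189 / sqrt(1) = 0.3189 nm
lambda = 2*d*sin(theta)  =>  sin(theta) = lambda / (2*d)
sin(theta) = 0.0939 / (2 * 0.3189) = 0.147225
theta = 8.466 deg


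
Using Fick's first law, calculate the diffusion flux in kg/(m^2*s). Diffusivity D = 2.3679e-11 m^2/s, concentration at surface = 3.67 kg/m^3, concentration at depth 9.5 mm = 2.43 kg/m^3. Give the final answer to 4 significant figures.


J = -D * (dC/dx) = D * (C1 - C2) / dx
J = 2.3679e-11 * (3.67 - 2.43) / 9.5e-03
J = 3.091e-09 kg/(m^2*s)


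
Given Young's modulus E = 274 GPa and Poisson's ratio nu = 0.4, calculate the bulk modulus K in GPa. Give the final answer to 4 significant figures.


K = E / (3*(1-2*nu))
K = 274 / (3*(1-2*0.4))
K = 456.7 GPa


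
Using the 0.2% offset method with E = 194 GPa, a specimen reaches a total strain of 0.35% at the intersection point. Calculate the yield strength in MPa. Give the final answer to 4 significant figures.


Offset strain = 0.002
Elastic strain at yield = total_strain - offset = 3.5e-03 - 0.002 = 1.5e-03
sigma_y = E * elastic_strain = 194000 * 1.5e-03
sigma_y = 291 MPa


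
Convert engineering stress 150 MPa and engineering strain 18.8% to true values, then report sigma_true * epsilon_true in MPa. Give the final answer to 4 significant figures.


sigma_true = sigma_eng * (1 + epsilon_eng)
sigma_true = 150 * (1 + 0.188) = 178.2 MPa
epsilon_true = ln(1 + epsilon_eng)
epsilon_true = ln(1 + 0.188) = 0.172271
sigma_true * epsilon_true = 178.2 * 0.172271 = 30.7 MPa


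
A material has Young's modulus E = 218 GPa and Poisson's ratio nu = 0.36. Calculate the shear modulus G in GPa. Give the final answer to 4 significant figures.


G = E / (2*(1+nu))
G = 218 / (2*(1+0.36))
G = 80.15 GPa


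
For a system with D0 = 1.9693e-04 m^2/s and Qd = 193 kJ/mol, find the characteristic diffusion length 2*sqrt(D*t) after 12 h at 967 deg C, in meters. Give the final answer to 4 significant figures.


Step 1: D = D0 * exp(-Qd/(R*T))
T = 1240.15 K
D = 1.9693e-04 * exp(-193e3 / (8.314 * 1240.15)) = 1.46195e-12 m^2/s
Step 2: L = 2*sqrt(D*t)
t = 12 h = 43200 s
L = 2*sqrt(1.46195e-12 * 43200) = 5.026e-04 m


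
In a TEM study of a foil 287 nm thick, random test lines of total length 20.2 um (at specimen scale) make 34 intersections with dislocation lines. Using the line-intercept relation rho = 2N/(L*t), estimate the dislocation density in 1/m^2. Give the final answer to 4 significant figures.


rho = 2N / (L * t)
L = 20.2 um = 2.02e-05 m, t = 287 nm = 2.87e-07 m
rho = 2 * 34 / (2.02e-05 * 2.87e-07)
rho = 1.173e+13 1/m^2


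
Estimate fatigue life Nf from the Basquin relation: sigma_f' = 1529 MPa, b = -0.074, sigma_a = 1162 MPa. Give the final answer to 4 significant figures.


sigma_a = sigma_f' * (2*Nf)^b
2*Nf = (sigma_a / sigma_f')^(1/b)
2*Nf = (1162 / 1529)^(1/-0.074)
2*Nf = 40.8159
Nf = 20.41 cycles


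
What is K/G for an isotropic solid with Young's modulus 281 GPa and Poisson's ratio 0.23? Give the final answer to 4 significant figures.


G = E / (2*(1+nu))
G = 281 / (2*(1+0.23)) = 114.228 GPa
K = E / (3*(1-2*nu))
K = 281 / (3*(1-2*0.23)) = 173.457 GPa
K/G = 173.457 / 114.228 = 1.519


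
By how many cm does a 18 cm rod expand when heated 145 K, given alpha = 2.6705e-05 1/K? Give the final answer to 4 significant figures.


dL = L0 * alpha * dT
dL = 18 * 2.6705e-05 * 145
dL = 0.0697 cm


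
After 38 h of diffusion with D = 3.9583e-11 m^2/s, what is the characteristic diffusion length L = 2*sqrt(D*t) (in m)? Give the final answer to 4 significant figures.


t = 38 hr = 136800 s
Diffusion length = 2*sqrt(D*t)
= 2*sqrt(3.9583e-11 * 136800)
= 4.654e-03 m


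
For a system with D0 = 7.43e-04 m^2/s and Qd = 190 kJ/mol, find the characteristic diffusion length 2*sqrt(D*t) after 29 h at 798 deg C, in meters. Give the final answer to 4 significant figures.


Step 1: D = D0 * exp(-Qd/(R*T))
T = 1071.15 K
D = 7.43e-04 * exp(-190e3 / (8.314 * 1071.15)) = 4.02998e-13 m^2/s
Step 2: L = 2*sqrt(D*t)
t = 29 h = 104400 s
L = 2*sqrt(4.02998e-13 * 104400) = 4.102e-04 m


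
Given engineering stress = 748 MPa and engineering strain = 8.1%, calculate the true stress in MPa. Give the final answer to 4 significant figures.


sigma_true = sigma_eng * (1 + epsilon_eng)
sigma_true = 748 * (1 + 0.081)
sigma_true = 808.6 MPa


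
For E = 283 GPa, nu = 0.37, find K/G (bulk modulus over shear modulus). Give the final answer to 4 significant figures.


G = E / (2*(1+nu))
G = 283 / (2*(1+0.37)) = 103.285 GPa
K = E / (3*(1-2*nu))
K = 283 / (3*(1-2*0.37)) = 362.821 GPa
K/G = 362.821 / 103.285 = 3.513


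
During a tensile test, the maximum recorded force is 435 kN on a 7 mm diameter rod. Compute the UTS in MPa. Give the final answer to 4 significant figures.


A0 = pi*(d/2)^2 = pi*(7/2)^2 = 38.4845 mm^2
UTS = F_max / A0 = 435*1000 / 38.4845
UTS = 11300 MPa


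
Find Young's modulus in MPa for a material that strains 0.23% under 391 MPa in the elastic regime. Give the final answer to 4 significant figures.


E = sigma / epsilon
epsilon = 0.23% = 2.3e-03
E = 391 / 2.3e-03
E = 170000 MPa


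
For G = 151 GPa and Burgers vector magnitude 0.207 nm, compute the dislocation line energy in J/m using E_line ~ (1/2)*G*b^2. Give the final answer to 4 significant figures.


E = G*b^2/2
b = 0.207 nm = 2.07e-10 m
G = 151 GPa = 1.51e+11 Pa
E = 0.5 * 1.51e+11 * (2.07e-10)^2
E = 3.235e-09 J/m


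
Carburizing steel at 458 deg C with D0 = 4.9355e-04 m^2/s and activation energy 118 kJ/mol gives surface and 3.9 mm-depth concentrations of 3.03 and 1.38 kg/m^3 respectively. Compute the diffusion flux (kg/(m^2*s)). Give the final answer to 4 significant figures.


Step 1: D = D0 * exp(-Qd/(R*T))
T = 458 + 273.15 = 731.15 K
D = 4.9355e-04 * exp(-118e3 / (8.314 * 731.15)) = 1.83189e-12 m^2/s
Step 2: J = D * (C1 - C2) / dx
J = 1.83189e-12 * (3.03 - 1.38) / 3.9e-03
J = 7.75e-10 kg/(m^2*s)


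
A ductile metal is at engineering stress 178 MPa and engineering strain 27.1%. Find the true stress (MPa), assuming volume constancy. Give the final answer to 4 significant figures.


sigma_true = sigma_eng * (1 + epsilon_eng)
sigma_true = 178 * (1 + 0.271)
sigma_true = 226.2 MPa


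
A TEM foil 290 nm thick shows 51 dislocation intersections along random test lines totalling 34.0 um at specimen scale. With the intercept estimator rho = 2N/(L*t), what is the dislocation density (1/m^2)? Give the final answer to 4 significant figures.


rho = 2N / (L * t)
L = 34.0 um = 3.4e-05 m, t = 290 nm = 2.9e-07 m
rho = 2 * 51 / (3.4e-05 * 2.9e-07)
rho = 1.034e+13 1/m^2


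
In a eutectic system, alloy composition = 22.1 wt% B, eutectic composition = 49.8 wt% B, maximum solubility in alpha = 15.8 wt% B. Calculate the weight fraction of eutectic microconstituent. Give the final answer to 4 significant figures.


f_primary = (C_e - C0) / (C_e - C_alpha_max)
f_primary = (49.8 - 22.1) / (49.8 - 15.8)
f_primary = 0.814706
f_eutectic = 1 - 0.814706 = 0.1853
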